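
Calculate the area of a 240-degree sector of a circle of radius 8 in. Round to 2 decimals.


Shape: circular sector
Radius r = 8 in, Angle = 240 degrees
Formula: A = (angle/360) * pi * r^2
r^2 = 64
Fraction of circle = 240/360
A = (240/360) * pi * 64
A = 42.666667 * pi
A = 134.04
134.04 in^2


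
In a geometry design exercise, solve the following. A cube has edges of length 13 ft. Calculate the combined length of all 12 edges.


Shape: cube
Side s = 13 ft
A cube has 12 edges, all equal.
Formula: total edge length = 12 * s
Total = 12 * 13
Total = 156
156 ft


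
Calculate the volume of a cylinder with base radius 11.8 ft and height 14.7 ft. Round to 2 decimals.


Shape: cylinder
Radius r = 11.8 ft, Height h = 14.7 ft
Formula: V = pi * r^2 * h
r^2 = 139.24
V = pi * 139.24 * 14.7
V = 2046.828 * pi
V = 6430.3
6430.3 ft^3


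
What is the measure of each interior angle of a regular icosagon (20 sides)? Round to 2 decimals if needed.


Shape: regular icosagon (20 sides)
Formula: interior angle = (n - 2) * 180 / n
(n - 2) = 18
(n - 2) * 180 = 3240
angle = 3240 / 20
angle = 162
162 degrees


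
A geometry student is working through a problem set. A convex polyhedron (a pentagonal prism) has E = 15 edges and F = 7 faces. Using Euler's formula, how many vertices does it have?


Polyhedron: pentagonal prism
Euler's formula for convex polyhedra: V - E + F = 2
Given: E = 15 edges and F = 7 faces
Solve for V:
V = 2 + E - F = 2 + 15 - 7 = 10
10 vertices


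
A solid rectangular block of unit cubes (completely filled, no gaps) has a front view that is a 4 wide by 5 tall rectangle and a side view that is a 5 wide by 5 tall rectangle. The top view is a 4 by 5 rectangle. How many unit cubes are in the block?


Orthographic views of a solid rectangular block:
Front view 4 x 5 -> length = 4, height = 5
Side view 5 x 5 -> width = 5, height = 5 (consistent)
Top view 4 x 5 -> confirms length = 4, width = 5
The block is 4 x 5 x 5.
Total unit cubes = 4 * 5 * 5 = 100
100 unit cubes


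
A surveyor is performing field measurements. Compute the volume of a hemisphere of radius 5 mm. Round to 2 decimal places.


Shape: hemisphere (half of a sphere)
Radius r = 5 mm
Formula: V = (1/2) * (4/3) * pi * r^3 = (2/3) * pi * r^3
r^3 = 125
(2/3) * 125 = 83.333333
V = 83.333333 * pi
V = 261.8
261.8 mm^3


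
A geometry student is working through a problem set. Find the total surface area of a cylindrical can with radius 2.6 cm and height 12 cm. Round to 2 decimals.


Shape: closed cylinder
Radius r = 2.6 cm, Height h = 12 cm
Formula: SA = 2*pi*r^2 + 2*pi*r*h = 2*pi*r*(r + h)
r + h = 14.6
2 * r * (r + h) = 2 * 2.6 * 14.6 = 75.92
SA = 75.92 * pi
SA = 238.51
238.51 cm^2


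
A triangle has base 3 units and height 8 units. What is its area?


Shape: triangle
Base b = 3 units, Height h = 8 units
Formula: A = (1/2) * b * h
A = 0.5 * 3 * 8
A = 0.5 * 24
A = 12
12 units^2


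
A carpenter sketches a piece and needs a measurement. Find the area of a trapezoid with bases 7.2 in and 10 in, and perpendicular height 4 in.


Shape: trapezoid
Parallel sides a = 7.2 in, b = 10 in; Height h = 4 in
Formula: A = (a + b) * h / 2
a + b = 7.2 + 10 = 17.2
A = 17.2 * 4 / 2
A = 68.8 / 2
A = 34.4
34.4 in^2


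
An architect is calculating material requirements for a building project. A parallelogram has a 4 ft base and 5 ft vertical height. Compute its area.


Shape: parallelogram
Base b = 4 ft, Height h = 5 ft
Formula: A = b * h
A = 4 * 5
A = 20
20 ft^2


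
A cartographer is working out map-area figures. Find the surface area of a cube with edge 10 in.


Shape: cube
Side s = 10 in
A cube has 6 square faces.
Formula: SA = 6 * s^2
s^2 = 100
SA = 6 * 100
SA = 600
600 in^2


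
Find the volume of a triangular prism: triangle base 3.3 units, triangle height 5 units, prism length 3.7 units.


Shape: triangular prism
Triangle base = 3.3 units, triangle height = 5 units, prism length L = 3.7 units
Formula: V = (1/2 * b * h_tri) * L
Cross-section area = 0.5 * 3.3 * 5 = 8.25
V = 8.25 * 3.7
V = 30.525
30.525 units^3


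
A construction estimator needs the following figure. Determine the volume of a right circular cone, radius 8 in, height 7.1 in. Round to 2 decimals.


Shape: cone
Radius r = 8 in, Height h = 7.1 in
Formula: V = (1/3) * pi * r^2 * h
r^2 = 64
pi * r^2 * h = pi * 64 * 7.1 = 454.4 * pi
V = 454.4 * pi / 3
V = 475.85
475.85 in^3


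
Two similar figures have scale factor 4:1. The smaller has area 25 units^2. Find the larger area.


Linear scale factor k = 4
Original area = 25 units^2
Rule: under a linear scaling by k, areas scale by k^2.
k^2 = 4^2 = 16
New area = 25 * 16
New area = 400
400 units^2


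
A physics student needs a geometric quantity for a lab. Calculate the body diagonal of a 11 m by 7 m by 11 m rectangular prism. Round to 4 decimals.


Shape: rectangular box (space diagonal)
l = 11 m, w = 7 m, h = 11 m
Visualize: the diagonal of the base, then a right triangle with that diagonal and the height.
Formula: d = sqrt(l^2 + w^2 + h^2)
l^2 + w^2 + h^2 = 121 + 49 + 121 = 291
d = sqrt(291)
d = 17.0587
17.0587 m


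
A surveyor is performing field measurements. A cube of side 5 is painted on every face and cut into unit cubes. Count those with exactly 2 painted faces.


Large cube: 5 x 5 x 5, cut into unit cubes.
n = 5, so n - 2 = 3
Cubes with 2 painted faces lie along the edges, excluding corners.
A cube has 12 edges; each contributes (n - 2) = 3 such cubes.
Count = 12 * 3 = 36
36 unit cubes


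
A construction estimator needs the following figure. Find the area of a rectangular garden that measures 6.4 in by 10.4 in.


Shape: rectangle
Length l = 6.4 in, Width w = 10.4 in
Formula: A = l * w
A = 6.4 * 10.4
A = 66.56
66.56 in^2


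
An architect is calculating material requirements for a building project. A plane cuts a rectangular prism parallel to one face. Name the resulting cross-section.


Solid: rectangular prism
Cutting plane: parallel to one face
Visualize the intersection of the plane with the solid's surface.
The boundary of the cut region is a rectangle.
rectangle


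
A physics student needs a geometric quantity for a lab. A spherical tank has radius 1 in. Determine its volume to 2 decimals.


Shape: sphere
Radius r = 1 in
Formula: V = (4/3) * pi * r^3
r^3 = 1
(4/3) * 1 = 1.333333
V = 1.333333 * pi
V = 4.19
4.19 in^3


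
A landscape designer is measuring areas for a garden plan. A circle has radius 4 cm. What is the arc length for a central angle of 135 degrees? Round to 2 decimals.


Shape: circular arc
Radius r = 4 cm, Angle = 135 degrees
Formula: L = (angle/360) * 2 * pi * r
2 * pi * r = 8 * pi
L = (135/360) * 8 * pi
L = 3 * pi
L = 9.42
9.42 cm


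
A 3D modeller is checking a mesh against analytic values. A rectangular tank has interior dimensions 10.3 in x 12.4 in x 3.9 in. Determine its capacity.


Shape: rectangular prism
l = 10.3 in, w = 12.4 in, h = 3.9 in
Formula: V = l * w * h
V = 10.3 * 12.4 * 3.9
V = 127.72 * 3.9
V = 498.108
498.108 in^3


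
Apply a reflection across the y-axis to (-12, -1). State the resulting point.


Transformation: reflection
Original point: (-12, -1)
Rule for reflection over the y-axis: (x, y) -> (-x, y)
Apply: (-12, -1) -> (12, -1)
(12, -1)


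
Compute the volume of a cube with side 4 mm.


Shape: cube
Side s = 4 mm
Formula: V = s^3
V = 4 * 4 * 4
V = 16 * 4
V = 64
64 mm^3


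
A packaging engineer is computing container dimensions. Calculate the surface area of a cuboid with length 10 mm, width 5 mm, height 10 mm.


Shape: rectangular prism
l = 10 mm, w = 5 mm, h = 10 mm
Formula: SA = 2(lw + lh + wh)
lw = 50, lh = 100, wh = 50
lw + lh + wh = 200
SA = 2 * 200
SA = 400
400 mm^2


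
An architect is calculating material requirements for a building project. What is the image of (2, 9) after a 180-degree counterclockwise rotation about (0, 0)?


Transformation: rotation about the origin
Original point: (2, 9)
Rule for 180 deg: (x, y) -> (-x, -y)
Apply: (2, 9) -> (-2, -9)
(-2, -9)


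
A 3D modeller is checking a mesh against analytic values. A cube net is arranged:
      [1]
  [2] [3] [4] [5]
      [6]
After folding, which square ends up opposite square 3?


Net: cross layout. Take square 3 as the base (bottom).
Fold the four squares in the horizontal row up around 3: 2 -> left, 4 -> right, 5 wraps to the top.
Fold 1 and 6 up from 3: 1 -> back, 6 -> front.
Opposite pairs are therefore: (1, 6), (2, 4), (3, 5).
Face 3 is opposite face 5.
face 5


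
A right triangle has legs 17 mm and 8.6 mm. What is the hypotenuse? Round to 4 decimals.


Shape: right triangle
Legs a = 17 mm, b = 8.6 mm
Formula: c = sqrt(a^2 + b^2)
a^2 = 289, b^2 = 73.96
a^2 + b^2 = 362.96
c = sqrt(362.96)
c = 19.0515
19.0515 mm


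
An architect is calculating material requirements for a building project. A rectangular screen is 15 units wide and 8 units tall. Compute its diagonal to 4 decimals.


Shape: rectangle (diagonal via Pythagoras)
Sides: 15 units and 8 units
Formula: d = sqrt(l^2 + w^2)
l^2 = 225, w^2 = 64
l^2 + w^2 = 289
d = sqrt(289)
d = 17.0
17 units


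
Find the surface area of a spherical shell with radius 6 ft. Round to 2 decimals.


Shape: sphere
Radius r = 6 ft
Formula: SA = 4 * pi * r^2
r^2 = 36
SA = 4 * pi * 36
SA = 144 * pi
SA = 452.39
452.39 ft^2


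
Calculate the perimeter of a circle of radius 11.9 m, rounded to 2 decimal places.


Shape: circle
Radius r = 11.9 m
Formula: C = 2 * pi * r
C = 2 * pi * 11.9
C = 23.8 * pi
C = 74.77
74.77 m


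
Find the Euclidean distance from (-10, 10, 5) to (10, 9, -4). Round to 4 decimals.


3D distance between two points
P1 = (-10, 10, 5), P2 = (10, 9, -4)
Formula: d = sqrt((x2-x1)^2 + (y2-y1)^2 + (z2-z1)^2)
dx = 10 - -10 = 20
dy = 9 - 10 = -1
dz = -4 - 5 = -9
dx^2 + dy^2 + dz^2 = 400 + 1 + 81 = 482
d = sqrt(482)
d = 21.9545
21.9545 units


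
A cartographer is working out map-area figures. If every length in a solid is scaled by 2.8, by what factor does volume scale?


Linear scale factor k = 2.8
Rule: under a linear scaling by k, volumes scale by k^3.
k^3 = 2.8 * 2.8 * 2.8
k^3 = 7.84 * 2.8
k^3 = 21.952
Volume scales by a factor of 21.952.
21.952 (dimensionless)


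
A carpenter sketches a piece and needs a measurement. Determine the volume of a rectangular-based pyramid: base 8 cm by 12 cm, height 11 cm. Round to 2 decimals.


Shape: rectangular pyramid
Base: 8 cm x 12 cm, Height h = 11 cm
Formula: V = (1/3) * base_area * h
base_area = 8 * 12 = 96
base_area * h = 96 * 11 = 1056
V = 1056 / 3
V = 352
352 cm^3


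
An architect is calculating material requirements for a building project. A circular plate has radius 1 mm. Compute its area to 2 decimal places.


Shape: circle
Radius r = 1 mm
Formula: A = pi * r^2
r^2 = 1^2 = 1
A = pi * 1
A = 3.14
3.14 mm^2


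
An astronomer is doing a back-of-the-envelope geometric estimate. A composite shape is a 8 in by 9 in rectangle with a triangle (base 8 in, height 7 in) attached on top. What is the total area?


Composite shape: rectangle + triangle
Rectangle area = 8 * 9 = 72
Triangle area = 0.5 * 8 * 7 = 28
Total = 72 + 28
Total = 100
100 in^2


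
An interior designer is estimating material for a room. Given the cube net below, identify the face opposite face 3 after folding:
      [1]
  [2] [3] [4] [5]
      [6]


Net: cross layout. Take square 3 as the base (bottom).
Fold the four squares in the horizontal row up around 3: 2 -> left, 4 -> right, 5 wraps to the top.
Fold 1 and 6 up from 3: 1 -> back, 6 -> front.
Opposite pairs are therefore: (1, 6), (2, 4), (3, 5).
Face 3 is opposite face 5.
face 5


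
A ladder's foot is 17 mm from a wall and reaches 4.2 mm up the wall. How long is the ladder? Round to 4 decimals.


Shape: right triangle
Legs a = 17 mm, b = 4.2 mm
Formula: c = sqrt(a^2 + b^2)
a^2 = 289, b^2 = 17.64
a^2 + b^2 = 306.64
c = sqrt(306.64)
c = 17.5111
17.5111 mm


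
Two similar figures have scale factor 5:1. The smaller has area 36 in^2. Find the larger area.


Linear scale factor k = 5
Original area = 36 in^2
Rule: under a linear scaling by k, areas scale by k^2.
k^2 = 5^2 = 25
New area = 36 * 25
New area = 900
900 in^2


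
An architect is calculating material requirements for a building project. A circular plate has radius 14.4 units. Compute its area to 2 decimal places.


Shape: circle
Radius r = 14.4 units
Formula: A = pi * r^2
r^2 = 14.4^2 = 207.36
A = pi * 207.36
A = 651.44
651.44 units^2


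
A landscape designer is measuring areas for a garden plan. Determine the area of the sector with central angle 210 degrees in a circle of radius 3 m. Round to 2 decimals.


Shape: circular sector
Radius r = 3 m, Angle = 210 degrees
Formula: A = (angle/360) * pi * r^2
r^2 = 9
Fraction of circle = 210/360
A = (210/360) * pi * 9
A = 5.25 * pi
A = 16.49
16.49 m^2


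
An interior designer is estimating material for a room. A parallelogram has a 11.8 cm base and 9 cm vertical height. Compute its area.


Shape: parallelogram
Base b = 11.8 cm, Height h = 9 cm
Formula: A = b * h
A = 11.8 * 9
A = 106.2
106.2 cm^2


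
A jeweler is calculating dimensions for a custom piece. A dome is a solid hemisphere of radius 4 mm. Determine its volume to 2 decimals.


Shape: hemisphere (half of a sphere)
Radius r = 4 mm
Formula: V = (1/2) * (4/3) * pi * r^3 = (2/3) * pi * r^3
r^3 = 64
(2/3) * 64 = 42.666667
V = 42.666667 * pi
V = 134.04
134.04 mm^3


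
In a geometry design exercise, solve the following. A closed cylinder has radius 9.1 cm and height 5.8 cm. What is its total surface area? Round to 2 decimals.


Shape: closed cylinder
Radius r = 9.1 cm, Height h = 5.8 cm
Formula: SA = 2*pi*r^2 + 2*pi*r*h = 2*pi*r*(r + h)
r + h = 14.9
2 * r * (r + h) = 2 * 9.1 * 14.9 = 271.18
SA = 271.18 * pi
SA = 851.94
851.94 cm^2


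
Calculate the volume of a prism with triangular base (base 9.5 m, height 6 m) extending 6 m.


Shape: triangular prism
Triangle base = 9.5 m, triangle height = 6 m, prism length L = 6 m
Formula: V = (1/2 * b * h_tri) * L
Cross-section area = 0.5 * 9.5 * 6 = 28.5
V = 28.5 * 6
V = 171
171 m^3


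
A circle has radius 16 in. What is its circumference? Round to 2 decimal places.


Shape: circle
Radius r = 16 in
Formula: C = 2 * pi * r
C = 2 * pi * 16
C = 32 * pi
C = 100.53
100.53 in


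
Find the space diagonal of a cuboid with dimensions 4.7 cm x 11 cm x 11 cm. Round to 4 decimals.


Shape: rectangular box (space diagonal)
l = 4.7 cm, w = 11 cm, h = 11 cm
Visualize: the diagonal of the base, then a right triangle with that diagonal and the height.
Formula: d = sqrt(l^2 + w^2 + h^2)
l^2 + w^2 + h^2 = 22.09 + 121 + 121 = 264.09
d = sqrt(264.09)
d = 16.2508
16.2508 cm


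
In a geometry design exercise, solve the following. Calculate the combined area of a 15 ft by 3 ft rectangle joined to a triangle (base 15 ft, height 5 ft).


Composite shape: rectangle + triangle
Rectangle area = 15 * 3 = 45
Triangle area = 0.5 * 15 * 5 = 37.5
Total = 45 + 37.5
Total = 82.5
82.5 ft^2


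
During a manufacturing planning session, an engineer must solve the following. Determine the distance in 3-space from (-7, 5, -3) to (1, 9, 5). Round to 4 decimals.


3D distance between two points
P1 = (-7, 5, -3), P2 = (1, 9, 5)
Formula: d = sqrt((x2-x1)^2 + (y2-y1)^2 + (z2-z1)^2)
dx = 1 - -7 = 8
dy = 9 - 5 = 4
dz = 5 - -3 = 8
dx^2 + dy^2 + dz^2 = 64 + 16 + 64 = 144
d = sqrt(144)
d = 12.0
12 units


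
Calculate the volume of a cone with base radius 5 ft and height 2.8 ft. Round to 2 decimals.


Shape: cone
Radius r = 5 ft, Height h = 2.8 ft
Formula: V = (1/3) * pi * r^2 * h
r^2 = 25
pi * r^2 * h = pi * 25 * 2.8 = 70 * pi
V = 70 * pi / 3
V = 73.3
73.3 ft^3


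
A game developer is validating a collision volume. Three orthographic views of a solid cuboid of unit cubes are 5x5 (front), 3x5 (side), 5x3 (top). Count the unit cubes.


Orthographic views of a solid rectangular block:
Front view 5 x 5 -> length = 5, height = 5
Side view 3 x 5 -> width = 3, height = 5 (consistent)
Top view 5 x 3 -> confirms length = 5, width = 3
The block is 5 x 3 x 5.
Total unit cubes = 5 * 3 * 5 = 75
75 unit cubes


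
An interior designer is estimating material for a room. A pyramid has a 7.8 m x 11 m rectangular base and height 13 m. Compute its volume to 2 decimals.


Shape: rectangular pyramid
Base: 7.8 m x 11 m, Height h = 13 m
Formula: V = (1/3) * base_area * h
base_area = 7.8 * 11 = 85.8
base_area * h = 85.8 * 13 = 1115.4
V = 1115.4 / 3
V = 371.8
371.8 m^3


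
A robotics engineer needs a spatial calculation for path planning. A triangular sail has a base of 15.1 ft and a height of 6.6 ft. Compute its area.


Shape: triangle
Base b = 15.1 ft, Height h = 6.6 ft
Formula: A = (1/2) * b * h
A = 0.5 * 15.1 * 6.6
A = 0.5 * 99.66
A = 49.83
49.83 ft^2


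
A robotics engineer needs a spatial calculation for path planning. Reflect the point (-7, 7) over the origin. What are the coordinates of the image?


Transformation: reflection
Original point: (-7, 7)
Rule for reflection through the origin: (x, y) -> (-x, -y)
Apply: (-7, 7) -> (7, -7)
(7, -7)


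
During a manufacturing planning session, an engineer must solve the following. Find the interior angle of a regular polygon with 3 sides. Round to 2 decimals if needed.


Shape: regular triangle (3 sides)
Formula: interior angle = (n - 2) * 180 / n
(n - 2) = 1
(n - 2) * 180 = 180
angle = 180 / 3
angle = 60
60 degrees


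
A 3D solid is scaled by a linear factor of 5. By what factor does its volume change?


Linear scale factor k = 5
Rule: under a linear scaling by k, volumes scale by k^3.
k^3 = 5 * 5 * 5
k^3 = 25 * 5
k^3 = 125
Volume scales by a factor of 125.
125 (dimensionless)


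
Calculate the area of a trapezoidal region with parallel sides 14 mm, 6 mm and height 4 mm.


Shape: trapezoid
Parallel sides a = 14 mm, b = 6 mm; Height h = 4 mm
Formula: A = (a + b) * h / 2
a + b = 14 + 6 = 20
A = 20 * 4 / 2
A = 80 / 2
A = 40
40 mm^2


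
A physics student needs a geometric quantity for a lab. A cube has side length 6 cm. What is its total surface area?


Shape: cube
Side s = 6 cm
A cube has 6 square faces.
Formula: SA = 6 * s^2
s^2 = 36
SA = 6 * 36
SA = 216
216 cm^2


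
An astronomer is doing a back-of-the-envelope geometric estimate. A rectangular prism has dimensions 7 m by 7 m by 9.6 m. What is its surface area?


Shape: rectangular prism
l = 7 m, w = 7 m, h = 9.6 m
Formula: SA = 2(lw + lh + wh)
lw = 49, lh = 67.2, wh = 67.2
lw + lh + wh = 183.4
SA = 2 * 183.4
SA = 366.8
366.8 m^2


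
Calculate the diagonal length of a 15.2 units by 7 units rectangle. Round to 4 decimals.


Shape: rectangle (diagonal via Pythagoras)
Sides: 15.2 units and 7 units
Formula: d = sqrt(l^2 + w^2)
l^2 = 231.04, w^2 = 49
l^2 + w^2 = 280.04
d = sqrt(280.04)
d = 16.7344
16.7344 units


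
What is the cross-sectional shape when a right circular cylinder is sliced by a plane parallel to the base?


Solid: right circular cylinder
Cutting plane: parallel to the base
Visualize the intersection of the plane with the solid's surface.
The boundary of the cut region is a circle.
circle


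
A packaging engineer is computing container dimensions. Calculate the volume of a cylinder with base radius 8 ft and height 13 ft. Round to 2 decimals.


Shape: cylinder
Radius r = 8 ft, Height h = 13 ft
Formula: V = pi * r^2 * h
r^2 = 64
V = pi * 64 * 13
V = 832 * pi
V = 2613.81
2613.81 ft^3


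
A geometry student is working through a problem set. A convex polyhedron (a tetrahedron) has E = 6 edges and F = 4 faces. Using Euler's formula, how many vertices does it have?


Polyhedron: tetrahedron
Euler's formula for convex polyhedra: V - E + F = 2
Given: E = 6 edges and F = 4 faces
Solve for V:
V = 2 + E - F = 2 + 6 - 4 = 4
4 vertices


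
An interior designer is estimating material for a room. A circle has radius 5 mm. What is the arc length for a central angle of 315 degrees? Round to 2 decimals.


Shape: circular arc
Radius r = 5 mm, Angle = 315 degrees
Formula: L = (angle/360) * 2 * pi * r
2 * pi * r = 10 * pi
L = (315/360) * 10 * pi
L = 8.75 * pi
L = 27.49
27.49 mm


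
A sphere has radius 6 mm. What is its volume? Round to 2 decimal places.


Shape: sphere
Radius r = 6 mm
Formula: V = (4/3) * pi * r^3
r^3 = 216
(4/3) * 216 = 288
V = 288 * pi
V = 904.78
904.78 mm^3


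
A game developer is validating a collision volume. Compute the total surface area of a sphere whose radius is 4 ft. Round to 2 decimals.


Shape: sphere
Radius r = 4 ft
Formula: SA = 4 * pi * r^2
r^2 = 16
SA = 4 * pi * 16
SA = 64 * pi
SA = 201.06
201.06 ft^2


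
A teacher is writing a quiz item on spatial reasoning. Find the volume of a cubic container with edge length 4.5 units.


Shape: cube
Side s = 4.5 units
Formula: V = s^3
V = 4.5 * 4.5 * 4.5
V = 20.25 * 4.5
V = 91.125
91.125 units^3


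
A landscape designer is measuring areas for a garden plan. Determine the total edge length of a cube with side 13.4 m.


Shape: cube
Side s = 13.4 m
A cube has 12 edges, all equal.
Formula: total edge length = 12 * s
Total = 12 * 13.4
Total = 160.8
160.8 m


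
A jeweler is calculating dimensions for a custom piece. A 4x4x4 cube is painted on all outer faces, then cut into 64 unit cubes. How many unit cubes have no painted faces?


Large cube: 4 x 4 x 4, cut into unit cubes.
n = 4, so n - 2 = 2
Unpainted cubes form the interior (n - 2)^3 block.
(n - 2)^3 = 2^3 = 8
8 unit cubes


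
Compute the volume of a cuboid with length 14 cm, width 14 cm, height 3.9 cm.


Shape: rectangular prism
l = 14 cm, w = 14 cm, h = 3.9 cm
Formula: V = l * w * h
V = 14 * 14 * 3.9
V = 196 * 3.9
V = 764.4
764.4 cm^3


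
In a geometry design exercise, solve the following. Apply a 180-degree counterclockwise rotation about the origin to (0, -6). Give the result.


Transformation: rotation about the origin
Original point: (0, -6)
Rule for 180 deg: (x, y) -> (-x, -y)
Apply: (0, -6) -> (0, 6)
(0, 6)


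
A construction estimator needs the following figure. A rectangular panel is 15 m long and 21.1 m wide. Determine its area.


Shape: rectangle
Length l = 15 m, Width w = 21.1 m
Formula: A = l * w
A = 15 * 21.1
A = 316.5
316.5 m^2


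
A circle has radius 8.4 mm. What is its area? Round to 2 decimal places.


Shape: circle
Radius r = 8.4 mm
Formula: A = pi * r^2
r^2 = 8.4^2 = 70.56
A = pi * 70.56
A = 221.67
221.67 mm^2


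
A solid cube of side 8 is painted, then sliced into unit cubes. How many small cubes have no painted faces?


Large cube: 8 x 8 x 8, cut into unit cubes.
n = 8, so n - 2 = 6
Unpainted cubes form the interior (n - 2)^3 block.
(n - 2)^3 = 6^3 = 216
216 unit cubes


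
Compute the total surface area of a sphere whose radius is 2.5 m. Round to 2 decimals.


Shape: sphere
Radius r = 2.5 m
Formula: SA = 4 * pi * r^2
r^2 = 6.25
SA = 4 * pi * 6.25
SA = 25 * pi
SA = 78.54
78.54 m^2


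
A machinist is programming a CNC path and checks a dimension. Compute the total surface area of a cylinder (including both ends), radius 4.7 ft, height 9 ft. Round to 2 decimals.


Shape: closed cylinder
Radius r = 4.7 ft, Height h = 9 ft
Formula: SA = 2*pi*r^2 + 2*pi*r*h = 2*pi*r*(r + h)
r + h = 13.7
2 * r * (r + h) = 2 * 4.7 * 13.7 = 128.78
SA = 128.78 * pi
SA = 404.57
404.57 ft^2


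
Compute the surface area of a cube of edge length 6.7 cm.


Shape: cube
Side s = 6.7 cm
A cube has 6 square faces.
Formula: SA = 6 * s^2
s^2 = 44.89
SA = 6 * 44.89
SA = 269.34
269.34 cm^2


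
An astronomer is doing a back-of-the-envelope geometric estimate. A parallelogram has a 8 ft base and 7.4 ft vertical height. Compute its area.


Shape: parallelogram
Base b = 8 ft, Height h = 7.4 ft
Formula: A = b * h
A = 8 * 7.4
A = 59.2
59.2 ft^2


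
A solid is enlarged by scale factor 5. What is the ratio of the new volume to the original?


Linear scale factor k = 5
Rule: under a linear scaling by k, volumes scale by k^3.
k^3 = 5 * 5 * 5
k^3 = 25 * 5
k^3 = 125
Volume scales by a factor of 125.
125 (dimensionless)


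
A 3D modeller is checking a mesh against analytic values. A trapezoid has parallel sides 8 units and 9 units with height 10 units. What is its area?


Shape: trapezoid
Parallel sides a = 8 units, b = 9 units; Height h = 10 units
Formula: A = (a + b) * h / 2
a + b = 8 + 9 = 17
A = 17 * 10 / 2
A = 170 / 2
A = 85
85 units^2


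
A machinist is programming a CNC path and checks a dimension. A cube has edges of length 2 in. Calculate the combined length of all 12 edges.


Shape: cube
Side s = 2 in
A cube has 12 edges, all equal.
Formula: total edge length = 12 * s
Total = 12 * 2
Total = 24
24 in


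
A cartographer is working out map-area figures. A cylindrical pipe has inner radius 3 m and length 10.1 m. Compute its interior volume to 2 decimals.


Shape: cylinder
Radius r = 3 m, Height h = 10.1 m
Formula: V = pi * r^2 * h
r^2 = 9
V = pi * 9 * 10.1
V = 90.9 * pi
V = 285.57
285.57 m^3


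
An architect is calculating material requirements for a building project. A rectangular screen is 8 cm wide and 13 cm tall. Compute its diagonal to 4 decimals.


Shape: rectangle (diagonal via Pythagoras)
Sides: 8 cm and 13 cm
Formula: d = sqrt(l^2 + w^2)
l^2 = 64, w^2 = 169
l^2 + w^2 = 233
d = sqrt(233)
d = 15.2643
15.2643 cm


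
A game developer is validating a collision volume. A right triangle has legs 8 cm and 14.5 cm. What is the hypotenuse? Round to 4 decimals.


Shape: right triangle
Legs a = 8 cm, b = 14.5 cm
Formula: c = sqrt(a^2 + b^2)
a^2 = 64, b^2 = 210.25
a^2 + b^2 = 274.25
c = sqrt(274.25)
c = 16.5605
16.5605 cm


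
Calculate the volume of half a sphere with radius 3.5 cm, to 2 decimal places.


Shape: hemisphere (half of a sphere)
Radius r = 3.5 cm
Formula: V = (1/2) * (4/3) * pi * r^3 = (2/3) * pi * r^3
r^3 = 42.875
(2/3) * 42.875 = 28.583333
V = 28.583333 * pi
V = 89.8
89.8 cm^3


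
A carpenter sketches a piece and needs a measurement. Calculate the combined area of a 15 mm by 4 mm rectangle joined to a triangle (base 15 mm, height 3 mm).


Composite shape: rectangle + triangle
Rectangle area = 15 * 4 = 60
Triangle area = 0.5 * 15 * 3 = 22.5
Total = 60 + 22.5
Total = 82.5
82.5 mm^2


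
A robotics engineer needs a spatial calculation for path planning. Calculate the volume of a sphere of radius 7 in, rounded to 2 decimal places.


Shape: sphere
Radius r = 7 in
Formula: V = (4/3) * pi * r^3
r^3 = 343
(4/3) * 343 = 457.333333
V = 457.333333 * pi
V = 1436.76
1436.76 in^3


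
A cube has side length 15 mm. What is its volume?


Shape: cube
Side s = 15 mm
Formula: V = s^3
V = 15 * 15 * 15
V = 225 * 15
V = 3375
3375 mm^3


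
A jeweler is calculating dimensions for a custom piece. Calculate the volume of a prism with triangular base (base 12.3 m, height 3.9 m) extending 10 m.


Shape: triangular prism
Triangle base = 12.3 m, triangle height = 3.9 m, prism length L = 10 m
Formula: V = (1/2 * b * h_tri) * L
Cross-section area = 0.5 * 12.3 * 3.9 = 23.985
V = 23.985 * 10
V = 239.85
239.85 m^3


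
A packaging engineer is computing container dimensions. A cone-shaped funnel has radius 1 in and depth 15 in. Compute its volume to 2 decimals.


Shape: cone
Radius r = 1 in, Height h = 15 in
Formula: V = (1/3) * pi * r^2 * h
r^2 = 1
pi * r^2 * h = pi * 1 * 15 = 15 * pi
V = 15 * pi / 3
V = 15.71
15.71 in^3


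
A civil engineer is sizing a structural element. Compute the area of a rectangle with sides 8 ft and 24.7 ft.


Shape: rectangle
Length l = 8 ft, Width w = 24.7 ft
Formula: A = l * w
A = 8 * 24.7
A = 197.6
197.6 ft^2


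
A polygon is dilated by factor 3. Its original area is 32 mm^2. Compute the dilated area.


Linear scale factor k = 3
Original area = 32 mm^2
Rule: under a linear scaling by k, areas scale by k^2.
k^2 = 3^2 = 9
New area = 32 * 9
New area = 288
288 mm^2


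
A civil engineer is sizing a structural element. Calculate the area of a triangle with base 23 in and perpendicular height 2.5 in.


Shape: triangle
Base b = 23 in, Height h = 2.5 in
Formula: A = (1/2) * b * h
A = 0.5 * 23 * 2.5
A = 0.5 * 57.5
A = 28.75
28.75 in^2


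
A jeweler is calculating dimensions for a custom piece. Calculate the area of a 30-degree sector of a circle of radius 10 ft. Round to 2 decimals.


Shape: circular sector
Radius r = 10 ft, Angle = 30 degrees
Formula: A = (angle/360) * pi * r^2
r^2 = 100
Fraction of circle = 30/360
A = (30/360) * pi * 100
A = 8.333333 * pi
A = 26.18
26.18 ft^2


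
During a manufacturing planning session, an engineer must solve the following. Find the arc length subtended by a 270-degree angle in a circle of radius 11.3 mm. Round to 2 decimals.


Shape: circular arc
Radius r = 11.3 mm, Angle = 270 degrees
Formula: L = (angle/360) * 2 * pi * r
2 * pi * r = 22.6 * pi
L = (270/360) * 22.6 * pi
L = 16.95 * pi
L = 53.25
53.25 mm


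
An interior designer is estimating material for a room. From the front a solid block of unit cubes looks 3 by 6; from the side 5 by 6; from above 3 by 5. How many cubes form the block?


Orthographic views of a solid rectangular block:
Front view 3 x 6 -> length = 3, height = 6
Side view 5 x 6 -> width = 5, height = 6 (consistent)
Top view 3 x 5 -> confirms length = 3, width = 5
The block is 3 x 5 x 6.
Total unit cubes = 3 * 5 * 6 = 90
90 unit cubes


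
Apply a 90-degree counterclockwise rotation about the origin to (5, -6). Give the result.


Transformation: rotation about the origin
Original point: (5, -6)
Rule for 90 deg counterclockwise: (x, y) -> (-y, x)
Apply: (5, -6) -> (6, 5)
(6, 5)


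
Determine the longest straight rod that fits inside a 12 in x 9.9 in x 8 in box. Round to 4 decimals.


Shape: rectangular box (space diagonal)
l = 12 in, w = 9.9 in, h = 8 in
Visualize: the diagonal of the base, then a right triangle with that diagonal and the height.
Formula: d = sqrt(l^2 + w^2 + h^2)
l^2 + w^2 + h^2 = 144 + 98.01 + 64 = 306.01
d = sqrt(306.01)
d = 17.4931
17.4931 in


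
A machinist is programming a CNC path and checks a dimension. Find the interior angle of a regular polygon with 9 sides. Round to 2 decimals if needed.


Shape: regular nonagon (9 sides)
Formula: interior angle = (n - 2) * 180 / n
(n - 2) = 7
(n - 2) * 180 = 1260
angle = 1260 / 9
angle = 140
140 degrees


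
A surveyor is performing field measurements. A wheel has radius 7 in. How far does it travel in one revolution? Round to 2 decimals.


Shape: circle
Radius r = 7 in
Formula: C = 2 * pi * r
C = 2 * pi * 7
C = 14 * pi
C = 43.98
43.98 in


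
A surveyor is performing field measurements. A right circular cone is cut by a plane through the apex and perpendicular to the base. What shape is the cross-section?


Solid: right circular cone
Cutting plane: through the apex and perpendicular to the base
Visualize the intersection of the plane with the solid's surface.
The boundary of the cut region is a isosceles triangle.
isosceles triangle


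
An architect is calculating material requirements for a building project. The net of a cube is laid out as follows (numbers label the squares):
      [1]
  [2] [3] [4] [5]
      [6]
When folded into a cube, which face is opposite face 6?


Net: cross layout. Take square 3 as the base (bottom).
Fold the four squares in the horizontal row up around 3: 2 -> left, 4 -> right, 5 wraps to the top.
Fold 1 and 6 up from 3: 1 -> back, 6 -> front.
Opposite pairs are therefore: (1, 6), (2, 4), (3, 5).
Face 6 is opposite face 1.
face 1


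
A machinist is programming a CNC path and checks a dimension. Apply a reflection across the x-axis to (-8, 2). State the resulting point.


Transformation: reflection
Original point: (-8, 2)
Rule for reflection over the x-axis: (x, y) -> (x, -y)
Apply: (-8, 2) -> (-8, -2)
(-8, -2)


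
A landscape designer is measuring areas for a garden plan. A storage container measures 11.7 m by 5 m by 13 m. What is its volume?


Shape: rectangular prism
l = 11.7 m, w = 5 m, h = 13 m
Formula: V = l * w * h
V = 11.7 * 5 * 13
V = 58.5 * 13
V = 760.5
760.5 m^3


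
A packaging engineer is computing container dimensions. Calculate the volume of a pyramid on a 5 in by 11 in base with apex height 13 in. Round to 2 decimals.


Shape: rectangular pyramid
Base: 5 in x 11 in, Height h = 13 in
Formula: V = (1/3) * base_area * h
base_area = 5 * 11 = 55
base_area * h = 55 * 13 = 715
V = 715 / 3
V = 238.33
238.33 in^3


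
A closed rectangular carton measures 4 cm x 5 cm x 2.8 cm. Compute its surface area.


Shape: rectangular prism
l = 4 cm, w = 5 cm, h = 2.8 cm
Formula: SA = 2(lw + lh + wh)
lw = 20, lh = 11.2, wh = 14
lw + lh + wh = 45.2
SA = 2 * 45.2
SA = 90.4
90.4 cm^2


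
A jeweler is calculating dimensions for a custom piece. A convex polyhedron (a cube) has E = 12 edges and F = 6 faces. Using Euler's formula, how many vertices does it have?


Polyhedron: cube
Euler's formula for convex polyhedra: V - E + F = 2
Given: E = 12 edges and F = 6 faces
Solve for V:
V = 2 + E - F = 2 + 12 - 6 = 8
8 vertices


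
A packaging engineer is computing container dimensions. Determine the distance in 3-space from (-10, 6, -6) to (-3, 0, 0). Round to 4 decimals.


3D distance between two points
P1 = (-10, 6, -6), P2 = (-3, 0, 0)
Formula: d = sqrt((x2-x1)^2 + (y2-y1)^2 + (z2-z1)^2)
dx = -3 - -10 = 7
dy = 0 - 6 = -6
dz = 0 - -6 = 6
dx^2 + dy^2 + dz^2 = 49 + 36 + 36 = 121
d = sqrt(121)
d = 11.0
11 units


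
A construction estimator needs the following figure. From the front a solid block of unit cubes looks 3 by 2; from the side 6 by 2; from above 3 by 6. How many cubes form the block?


Orthographic views of a solid rectangular block:
Front view 3 x 2 -> length = 3, height = 2
Side view 6 x 2 -> width = 6, height = 2 (consistent)
Top view 3 x 6 -> confirms length = 3, width = 6
The block is 3 x 6 x 2.
Total unit cubes = 3 * 6 * 2 = 36
36 unit cubes


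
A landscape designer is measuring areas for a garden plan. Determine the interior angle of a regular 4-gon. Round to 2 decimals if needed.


Shape: regular square (4 sides)
Formula: interior angle = (n - 2) * 180 / n
(n - 2) = 2
(n - 2) * 180 = 360
angle = 360 / 4
angle = 90
90 degrees


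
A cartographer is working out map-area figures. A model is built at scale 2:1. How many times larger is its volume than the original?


Linear scale factor k = 2
Rule: under a linear scaling by k, volumes scale by k^3.
k^3 = 2 * 2 * 2
k^3 = 4 * 2
k^3 = 8
Volume scales by a factor of 8.
8 (dimensionless)


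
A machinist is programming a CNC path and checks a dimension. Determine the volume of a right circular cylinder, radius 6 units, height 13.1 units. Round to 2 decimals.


Shape: cylinder
Radius r = 6 units, Height h = 13.1 units
Formula: V = pi * r^2 * h
r^2 = 36
V = pi * 36 * 13.1
V = 471.6 * pi
V = 1481.58
1481.58 units^3


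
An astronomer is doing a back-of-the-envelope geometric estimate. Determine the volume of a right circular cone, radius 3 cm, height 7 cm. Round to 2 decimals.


Shape: cone
Radius r = 3 cm, Height h = 7 cm
Formula: V = (1/3) * pi * r^2 * h
r^2 = 9
pi * r^2 * h = pi * 9 * 7 = 63 * pi
V = 63 * pi / 3
V = 65.97
65.97 cm^3


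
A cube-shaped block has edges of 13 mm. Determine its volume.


Shape: cube
Side s = 13 mm
Formula: V = s^3
V = 13 * 13 * 13
V = 169 * 13
V = 2197
2197 mm^3


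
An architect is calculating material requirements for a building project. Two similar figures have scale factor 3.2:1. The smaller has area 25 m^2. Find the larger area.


Linear scale factor k = 3.2
Original area = 25 m^2
Rule: under a linear scaling by k, areas scale by k^2.
k^2 = 3.2^2 = 10.24
New area = 25 * 10.24
New area = 256
256 m^2


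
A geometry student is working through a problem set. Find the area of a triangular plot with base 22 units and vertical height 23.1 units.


Shape: triangle
Base b = 22 units, Height h = 23.1 units
Formula: A = (1/2) * b * h
A = 0.5 * 22 * 23.1
A = 0.5 * 508.2
A = 254.1
254.1 units^2


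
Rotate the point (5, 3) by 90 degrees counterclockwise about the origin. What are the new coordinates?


Transformation: rotation about the origin
Original point: (5, 3)
Rule for 90 deg counterclockwise: (x, y) -> (-y, x)
Apply: (5, 3) -> (-3, 5)
(-3, 5)


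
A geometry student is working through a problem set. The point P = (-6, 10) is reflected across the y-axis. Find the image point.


Transformation: reflection
Original point: (-6, 10)
Rule for reflection over the y-axis: (x, y) -> (-x, y)
Apply: (-6, 10) -> (6, 10)
(6, 10)


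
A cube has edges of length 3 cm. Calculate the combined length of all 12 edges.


Shape: cube
Side s = 3 cm
A cube has 12 edges, all equal.
Formula: total edge length = 12 * s
Total = 12 * 3
Total = 36
36 cm


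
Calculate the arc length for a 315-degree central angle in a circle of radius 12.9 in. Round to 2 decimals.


Shape: circular arc
Radius r = 12.9 in, Angle = 315 degrees
Formula: L = (angle/360) * 2 * pi * r
2 * pi * r = 25.8 * pi
L = (315/360) * 25.8 * pi
L = 22.575 * pi
L = 70.92
70.92 in


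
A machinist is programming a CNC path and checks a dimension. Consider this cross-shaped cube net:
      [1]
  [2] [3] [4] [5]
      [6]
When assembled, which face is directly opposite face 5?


Net: cross layout. Take square 3 as the base (bottom).
Fold the four squares in the horizontal row up around 3: 2 -> left, 4 -> right, 5 wraps to the top.
Fold 1 and 6 up from 3: 1 -> back, 6 -> front.
Opposite pairs are therefore: (1, 6), (2, 4), (3, 5).
Face 5 is opposite face 3.
face 3


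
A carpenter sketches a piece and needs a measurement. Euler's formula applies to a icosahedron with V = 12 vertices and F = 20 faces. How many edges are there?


Polyhedron: icosahedron
Euler's formula for convex polyhedra: V - E + F = 2
Given: V = 12 vertices and F = 20 faces
Solve for E:
E = V + F - 2 = 12 + 20 - 2 = 30
30 edges


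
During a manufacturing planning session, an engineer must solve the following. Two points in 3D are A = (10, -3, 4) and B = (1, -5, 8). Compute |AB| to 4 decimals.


3D distance between two points
P1 = (10, -3, 4), P2 = (1, -5, 8)
Formula: d = sqrt((x2-x1)^2 + (y2-y1)^2 + (z2-z1)^2)
dx = 1 - 10 = -9
dy = -5 - -3 = -2
dz = 8 - 4 = 4
dx^2 + dy^2 + dz^2 = 81 + 4 + 16 = 101
d = sqrt(101)
d = 10.0499
10.0499 units


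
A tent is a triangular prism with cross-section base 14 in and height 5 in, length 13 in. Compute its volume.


Shape: triangular prism
Triangle base = 14 in, triangle height = 5 in, prism length L = 13 in
Formula: V = (1/2 * b * h_tri) * L
Cross-section area = 0.5 * 14 * 5 = 35
V = 35 * 13
V = 455
455 in^3


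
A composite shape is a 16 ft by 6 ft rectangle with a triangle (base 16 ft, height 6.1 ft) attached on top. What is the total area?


Composite shape: rectangle + triangle
Rectangle area = 16 * 6 = 96
Triangle area = 0.5 * 16 * 6.1 = 48.8
Total = 96 + 48.8
Total = 144.8
144.8 ft^2


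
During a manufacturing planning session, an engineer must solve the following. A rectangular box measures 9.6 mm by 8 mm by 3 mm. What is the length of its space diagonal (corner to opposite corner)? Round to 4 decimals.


Shape: rectangular box (space diagonal)
l = 9.6 mm, w = 8 mm, h = 3 mm
Visualize: the diagonal of the base, then a right triangle with that diagonal and the height.
Formula: d = sqrt(l^2 + w^2 + h^2)
l^2 + w^2 + h^2 = 92.16 + 64 + 9 = 165.16
d = sqrt(165.16)
d = 12.8515
12.8515 mm


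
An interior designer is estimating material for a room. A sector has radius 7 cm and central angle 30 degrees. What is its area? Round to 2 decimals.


Shape: circular sector
Radius r = 7 cm, Angle = 30 degrees
Formula: A = (angle/360) * pi * r^2
r^2 = 49
Fraction of circle = 30/360
A = (30/360) * pi * 49
A = 4.083333 * pi
A = 12.83
12.83 cm^2


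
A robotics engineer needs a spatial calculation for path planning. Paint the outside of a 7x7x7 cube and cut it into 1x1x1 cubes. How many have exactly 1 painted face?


Large cube: 7 x 7 x 7, cut into unit cubes.
n = 7, so n - 2 = 5
Cubes with 1 painted face lie in the interior of each face.
A cube has 6 faces; each contributes (n - 2)^2 = 25 such cubes.
Count = 6 * 25 = 150
150 unit cubes
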